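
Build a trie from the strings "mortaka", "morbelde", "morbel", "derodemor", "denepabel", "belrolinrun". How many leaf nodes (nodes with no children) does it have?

5

Leaves are exactly the stored words that no other stored word extends.
Those words: "belrolinrun", "denepabel", "derodemor", "morbelde", "mortaka"
Leaf count: 5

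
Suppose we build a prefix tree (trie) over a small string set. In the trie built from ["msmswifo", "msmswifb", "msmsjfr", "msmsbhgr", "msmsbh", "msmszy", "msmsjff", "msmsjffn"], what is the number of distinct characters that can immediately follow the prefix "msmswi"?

The children of the "msmswi" node are the distinct next characters among strings starting with "msmswi".
Distinct next characters after "msmswi": f.
That node has 1 child edge.

1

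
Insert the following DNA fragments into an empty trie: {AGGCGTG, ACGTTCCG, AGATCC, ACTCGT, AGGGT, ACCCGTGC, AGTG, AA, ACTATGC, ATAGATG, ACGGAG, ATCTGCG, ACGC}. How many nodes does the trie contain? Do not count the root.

For each word, the new-node count is its length minus the longest prefix already in the trie:
  "AGGCGTG" → 7 new (A, G, G, C, G, T, G)
  "ACGTTCCG" → prefix "A" already present; 7 new (C, G, T, T, C, C, G)
  "AGATCC" → prefix "AG" already present; 4 new (A, T, C, C)
  "ACTCGT" → prefix "AC" already present; 4 new (T, C, G, T)
  "AGGGT" → prefix "AGG" already present; 2 new (G, T)
  "ACCCGTGC" → prefix "AC" already present; 6 new (C, C, G, T, G, C)
  "AGTG" → prefix "AG" already present; 2 new (T, G)
  "AA" → prefix "A" already present; 1 new (A)
  "ACTATGC" → prefix "ACT" already present; 4 new (A, T, G, C)
  "ATAGATG" → prefix "A" already present; 6 new (T, A, G, A, T, G)
  "ACGGAG" → prefix "ACG" already present; 3 new (G, A, G)
  "ATCTGCG" → prefix "AT" already present; 5 new (C, T, G, C, G)
  "ACGC" → prefix "ACG" already present; 1 new (C)
Total nodes = 7 + 7 + 4 + 4 + 2 + 6 + 2 + 1 + 4 + 6 + 3 + 5 + 1 = 52

52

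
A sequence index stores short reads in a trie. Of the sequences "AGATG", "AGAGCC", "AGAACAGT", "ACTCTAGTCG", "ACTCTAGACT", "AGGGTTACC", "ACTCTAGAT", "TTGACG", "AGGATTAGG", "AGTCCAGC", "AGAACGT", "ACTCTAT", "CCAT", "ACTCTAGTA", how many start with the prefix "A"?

Filter for entries beginning with "A":
Words under "A": ACTCTAGACT, ACTCTAGAT, ACTCTAGTA, ACTCTAGTCG, ACTCTAT, AGAACAGT, AGAACGT, AGAGCC, AGATG, AGGATTAGG, AGGGTTACC, AGTCCAGC
Count: 12

12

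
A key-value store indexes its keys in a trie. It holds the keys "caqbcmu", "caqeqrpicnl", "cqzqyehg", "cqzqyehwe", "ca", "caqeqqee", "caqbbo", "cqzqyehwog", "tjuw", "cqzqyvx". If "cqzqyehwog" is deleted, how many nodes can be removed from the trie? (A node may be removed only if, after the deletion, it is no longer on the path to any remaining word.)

2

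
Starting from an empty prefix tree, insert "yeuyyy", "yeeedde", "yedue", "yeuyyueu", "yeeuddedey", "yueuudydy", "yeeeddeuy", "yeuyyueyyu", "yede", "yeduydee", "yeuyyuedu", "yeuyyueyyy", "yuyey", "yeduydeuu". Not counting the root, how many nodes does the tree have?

For each word, the new-node count is its length minus the longest prefix already in the trie:
  "yeuyyy" → 6 new (y, e, u, y, y, y)
  "yeeedde" → prefix "ye" already present; 5 new (e, e, d, d, e)
  "yedue" → prefix "ye" already present; 3 new (d, u, e)
  "yeuyyueu" → prefix "yeuyy" already present; 3 new (u, e, u)
  "yeeuddedey" → prefix "yee" already present; 7 new (u, d, d, e, d, e, y)
  "yueuudydy" → prefix "y" already present; 8 new (u, e, u, u, d, y, d, y)
  "yeeeddeuy" → prefix "yeeedde" already present; 2 new (u, y)
  "yeuyyueyyu" → prefix "yeuyyue" already present; 3 new (y, y, u)
  "yede" → prefix "yed" already present; 1 new (e)
  "yeduydee" → prefix "yedu" already present; 4 new (y, d, e, e)
  "yeuyyuedu" → prefix "yeuyyue" already present; 2 new (d, u)
  "yeuyyueyyy" → prefix "yeuyyueyy" already present; 1 new (y)
  "yuyey" → prefix "yu" already present; 3 new (y, e, y)
  "yeduydeuu" → prefix "yeduyde" already present; 2 new (u, u)
Total nodes = 6 + 5 + 3 + 3 + 7 + 8 + 2 + 3 + 1 + 4 + 2 + 1 + 3 + 2 = 50

50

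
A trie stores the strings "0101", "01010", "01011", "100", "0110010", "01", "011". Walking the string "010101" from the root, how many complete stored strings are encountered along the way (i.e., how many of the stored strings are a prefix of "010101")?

Traverse "010101" character by character; count nodes along the way that are marked as word ends.
Prefixes of the query that are stored words: "01", "0101", "01010"
Count: 3

3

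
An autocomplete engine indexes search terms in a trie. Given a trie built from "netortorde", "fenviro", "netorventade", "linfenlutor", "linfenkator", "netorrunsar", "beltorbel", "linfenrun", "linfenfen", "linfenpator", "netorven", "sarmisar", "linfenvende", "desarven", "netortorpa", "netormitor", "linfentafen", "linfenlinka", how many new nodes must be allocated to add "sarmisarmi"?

2

"sarmisar" is already a path in the trie; the remaining "mi" must be added.
So 10 − 8 = 2 new nodes.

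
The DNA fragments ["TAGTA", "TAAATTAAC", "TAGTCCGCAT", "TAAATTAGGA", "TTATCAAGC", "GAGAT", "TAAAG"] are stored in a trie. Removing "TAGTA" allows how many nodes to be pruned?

A node on "TAGTA"'s path can go only if nothing else ends at it or branches off below it.
The suffix "A" (1 node) is used only by "TAGTA"; the node for "TAGT" still has the child "C", so pruning stops there.
Nodes removed: 1

1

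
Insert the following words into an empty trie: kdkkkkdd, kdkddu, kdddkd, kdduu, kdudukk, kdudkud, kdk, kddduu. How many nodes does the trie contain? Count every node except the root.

27

For each word, the new-node count is its length minus the longest prefix already in the trie:
  "kdkkkkdd" → 8 new (k, d, k, k, k, k, d, d)
  "kdkddu" → prefix "kdk" already present; 3 new (d, d, u)
  "kdddkd" → prefix "kd" already present; 4 new (d, d, k, d)
  "kdduu" → prefix "kdd" already present; 2 new (u, u)
  "kdudukk" → prefix "kd" already present; 5 new (u, d, u, k, k)
  "kdudkud" → prefix "kdud" already present; 3 new (k, u, d)
  "kdk" → prefix "kdk" already present; 0 new (none)
  "kddduu" → prefix "kddd" already present; 2 new (u, u)
Total nodes = 8 + 3 + 4 + 2 + 5 + 3 + 0 + 2 = 27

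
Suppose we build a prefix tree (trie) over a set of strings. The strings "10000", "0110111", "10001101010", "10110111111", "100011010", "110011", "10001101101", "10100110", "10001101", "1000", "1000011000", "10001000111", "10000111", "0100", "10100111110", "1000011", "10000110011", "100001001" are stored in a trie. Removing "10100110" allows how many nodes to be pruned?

A node on "10100110"'s path can go only if nothing else ends at it or branches off below it.
The suffix "0" (1 node) is used only by "10100110"; the node for "1010011" still has the child "1", so pruning stops there.
Nodes removed: 1

1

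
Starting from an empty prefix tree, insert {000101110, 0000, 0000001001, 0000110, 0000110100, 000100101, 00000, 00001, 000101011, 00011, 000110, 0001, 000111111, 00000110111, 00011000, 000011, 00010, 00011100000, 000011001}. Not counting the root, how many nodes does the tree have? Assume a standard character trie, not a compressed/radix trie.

50

For each word, the new-node count is its length minus the longest prefix already in the trie:
  "000101110" → 9 new (0, 0, 0, 1, 0, 1, 1, 1, 0)
  "0000" → prefix "000" already present; 1 new (0)
  "0000001001" → prefix "0000" already present; 6 new (0, 0, 1, 0, 0, 1)
  "0000110" → prefix "0000" already present; 3 new (1, 1, 0)
  "0000110100" → prefix "0000110" already present; 3 new (1, 0, 0)
  "000100101" → prefix "00010" already present; 4 new (0, 1, 0, 1)
  "00000" → prefix "00000" already present; 0 new (none)
  "00001" → prefix "00001" already present; 0 new (none)
  "000101011" → prefix "000101" already present; 3 new (0, 1, 1)
  "00011" → prefix "0001" already present; 1 new (1)
  "000110" → prefix "00011" already present; 1 new (0)
  "0001" → prefix "0001" already present; 0 new (none)
  "000111111" → prefix "00011" already present; 4 new (1, 1, 1, 1)
  "00000110111" → prefix "00000" already present; 6 new (1, 1, 0, 1, 1, 1)
  "00011000" → prefix "000110" already present; 2 new (0, 0)
  "000011" → prefix "000011" already present; 0 new (none)
  "00010" → prefix "00010" already present; 0 new (none)
  "00011100000" → prefix "000111" already present; 5 new (0, 0, 0, 0, 0)
  "000011001" → prefix "0000110" already present; 2 new (0, 1)
Total nodes = 9 + 1 + 6 + 3 + 3 + 4 + 0 + 0 + 3 + 1 + 1 + 0 + 4 + 6 + 2 + 0 + 0 + 5 + 2 = 50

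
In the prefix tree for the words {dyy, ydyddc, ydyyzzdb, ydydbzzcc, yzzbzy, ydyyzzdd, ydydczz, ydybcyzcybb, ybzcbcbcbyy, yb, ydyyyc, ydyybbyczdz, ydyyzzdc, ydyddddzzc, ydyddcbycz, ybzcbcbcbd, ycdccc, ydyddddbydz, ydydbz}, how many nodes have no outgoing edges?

16

A leaf is a node with no children — equivalently, the end of a word that is not a proper prefix of any other stored word.
Those words: "dyy", "ybzcbcbcbd", "ybzcbcbcbyy", "ycdccc", "ydybcyzcybb", "ydydbzzcc", "ydydczz", "ydyddcbycz", "ydyddddbydz", "ydyddddzzc", "ydyybbyczdz", "ydyyyc", "ydyyzzdb", "ydyyzzdc", "ydyyzzdd", "yzzbzy"
Leaf count: 16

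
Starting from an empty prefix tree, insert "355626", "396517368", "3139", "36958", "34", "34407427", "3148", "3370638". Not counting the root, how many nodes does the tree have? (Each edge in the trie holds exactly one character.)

36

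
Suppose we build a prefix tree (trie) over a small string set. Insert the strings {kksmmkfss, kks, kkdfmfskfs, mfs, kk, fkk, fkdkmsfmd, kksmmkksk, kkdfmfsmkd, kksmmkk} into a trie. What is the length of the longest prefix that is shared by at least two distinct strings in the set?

The deepest shared node is where two words last agree before diverging.
"kkdfmfskfs" and "kkdfmfsmkd" agree on "kkdfmfs" (7 characters) before diverging; nothing deeper is shared.
Longest shared-prefix length: 7

7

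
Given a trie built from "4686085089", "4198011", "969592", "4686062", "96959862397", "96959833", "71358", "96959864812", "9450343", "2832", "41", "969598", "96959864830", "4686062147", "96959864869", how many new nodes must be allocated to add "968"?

1

"96" is already a path in the trie; the remaining "8" must be added.
New nodes needed: |"968"| − 2 = 3 − 2 = 1.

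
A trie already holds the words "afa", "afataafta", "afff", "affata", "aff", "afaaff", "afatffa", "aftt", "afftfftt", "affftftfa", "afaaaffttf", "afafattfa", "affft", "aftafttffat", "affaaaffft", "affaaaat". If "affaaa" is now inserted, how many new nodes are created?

0

Every character of "affaaa" already lies on an existing path (it is a prefix of some stored word).
No new nodes are needed: 0.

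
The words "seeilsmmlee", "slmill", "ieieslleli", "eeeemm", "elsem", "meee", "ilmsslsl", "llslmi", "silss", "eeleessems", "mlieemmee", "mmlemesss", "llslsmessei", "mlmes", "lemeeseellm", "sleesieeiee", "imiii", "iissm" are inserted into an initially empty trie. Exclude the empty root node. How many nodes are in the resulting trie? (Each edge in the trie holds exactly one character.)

For each word, the new-node count is its length minus the longest prefix already in the trie:
  "seeilsmmlee" → 11 new (s, e, e, i, l, s, m, m, l, e, e)
  "slmill" → prefix "s" already present; 5 new (l, m, i, l, l)
  "ieieslleli" → 10 new (i, e, i, e, s, l, l, e, l, i)
  "eeeemm" → 6 new (e, e, e, e, m, m)
  "elsem" → prefix "e" already present; 4 new (l, s, e, m)
  "meee" → 4 new (m, e, e, e)
  "ilmsslsl" → prefix "i" already present; 7 new (l, m, s, s, l, s, l)
  "llslmi" → 6 new (l, l, s, l, m, i)
  "silss" → prefix "s" already present; 4 new (i, l, s, s)
  "eeleessems" → prefix "ee" already present; 8 new (l, e, e, s, s, e, m, s)
  "mlieemmee" → prefix "m" already present; 8 new (l, i, e, e, m, m, e, e)
  "mmlemesss" → prefix "m" already present; 8 new (m, l, e, m, e, s, s, s)
  "llslsmessei" → prefix "llsl" already present; 7 new (s, m, e, s, s, e, i)
  "mlmes" → prefix "ml" already present; 3 new (m, e, s)
  "lemeeseellm" → prefix "l" already present; 10 new (e, m, e, e, s, e, e, l, l, m)
  "sleesieeiee" → prefix "sl" already present; 9 new (e, e, s, i, e, e, i, e, e)
  "imiii" → prefix "i" already present; 4 new (m, i, i, i)
  "iissm" → prefix "i" already present; 4 new (i, s, s, m)
Total nodes = 11 + 5 + 10 + 6 + 4 + 4 + 7 + 6 + 4 + 8 + 8 + 8 + 7 + 3 + 10 + 9 + 4 + 4 = 118

118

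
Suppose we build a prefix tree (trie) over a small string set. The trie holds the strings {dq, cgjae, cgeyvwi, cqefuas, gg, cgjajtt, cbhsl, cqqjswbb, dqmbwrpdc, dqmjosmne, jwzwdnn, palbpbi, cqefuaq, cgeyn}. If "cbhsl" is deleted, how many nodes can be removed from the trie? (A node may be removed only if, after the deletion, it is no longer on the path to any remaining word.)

After clearing the end-marker at "cbhsl", prune upward until reaching a node still needed by another word.
The suffix "bhsl" (4 nodes) is used only by "cbhsl"; the node for "c" still has the child "g", so pruning stops there.
Nodes removed: 4

4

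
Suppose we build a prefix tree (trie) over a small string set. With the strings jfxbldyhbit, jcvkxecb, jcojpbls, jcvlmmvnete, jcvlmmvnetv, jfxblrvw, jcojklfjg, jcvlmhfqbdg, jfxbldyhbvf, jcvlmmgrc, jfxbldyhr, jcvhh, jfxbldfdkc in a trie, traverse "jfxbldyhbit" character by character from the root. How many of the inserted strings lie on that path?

Check each prefix of "jfxbldyhbit" against the stored set — each match is an end-marker on the path.
Prefixes of the query that are stored words: "jfxbldyhbit"
Count: 1

1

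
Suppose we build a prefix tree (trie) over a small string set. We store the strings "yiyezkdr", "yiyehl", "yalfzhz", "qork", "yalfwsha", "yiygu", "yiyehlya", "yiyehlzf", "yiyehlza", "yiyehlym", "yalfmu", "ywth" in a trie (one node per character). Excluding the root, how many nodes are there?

37

Insert word by word; a character creates a node only if that edge doesn't already exist:
  "yiyezkdr" → 8 new (y, i, y, e, z, k, d, r)
  "yiyehl" → prefix "yiye" already present; 2 new (h, l)
  "yalfzhz" → prefix "y" already present; 6 new (a, l, f, z, h, z)
  "qork" → 4 new (q, o, r, k)
  "yalfwsha" → prefix "yalf" already present; 4 new (w, s, h, a)
  "yiygu" → prefix "yiy" already present; 2 new (g, u)
  "yiyehlya" → prefix "yiyehl" already present; 2 new (y, a)
  "yiyehlzf" → prefix "yiyehl" already present; 2 new (z, f)
  "yiyehlza" → prefix "yiyehlz" already present; 1 new (a)
  "yiyehlym" → prefix "yiyehly" already present; 1 new (m)
  "yalfmu" → prefix "yalf" already present; 2 new (m, u)
  "ywth" → prefix "y" already present; 3 new (w, t, h)
Total nodes = 8 + 2 + 6 + 4 + 4 + 2 + 2 + 2 + 1 + 1 + 2 + 3 = 37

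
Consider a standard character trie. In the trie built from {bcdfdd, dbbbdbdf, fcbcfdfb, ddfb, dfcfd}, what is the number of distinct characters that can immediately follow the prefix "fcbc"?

The children of the "fcbc" node are the distinct next characters among strings starting with "fcbc".
Distinct next characters after "fcbc": f.
That node has 1 child edge.

1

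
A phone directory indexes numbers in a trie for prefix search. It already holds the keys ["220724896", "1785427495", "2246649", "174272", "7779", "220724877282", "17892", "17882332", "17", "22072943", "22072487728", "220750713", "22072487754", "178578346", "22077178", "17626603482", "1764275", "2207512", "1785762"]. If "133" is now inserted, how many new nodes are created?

2

The longest prefix of "133" already in the trie is "1" (length 1).
New nodes needed: |"133"| − 1 = 3 − 1 = 2.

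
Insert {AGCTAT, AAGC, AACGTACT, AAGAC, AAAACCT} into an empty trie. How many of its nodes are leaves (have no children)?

Leaves are exactly the stored words that no other stored word extends.
Those words: "AAAACCT", "AACGTACT", "AAGAC", "AAGC", "AGCTAT"
Leaf count: 5

5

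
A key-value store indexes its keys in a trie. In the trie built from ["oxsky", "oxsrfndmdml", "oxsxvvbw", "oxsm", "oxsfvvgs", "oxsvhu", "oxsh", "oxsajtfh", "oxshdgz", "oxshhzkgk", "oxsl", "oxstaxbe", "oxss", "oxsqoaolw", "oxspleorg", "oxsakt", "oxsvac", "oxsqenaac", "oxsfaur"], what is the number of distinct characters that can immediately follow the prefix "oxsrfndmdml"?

0

The children of the "oxsrfndmdml" node are the distinct next characters among strings starting with "oxsrfndmdml".
No stored string extends past "oxsrfndmdml".
That node has 0 child edges.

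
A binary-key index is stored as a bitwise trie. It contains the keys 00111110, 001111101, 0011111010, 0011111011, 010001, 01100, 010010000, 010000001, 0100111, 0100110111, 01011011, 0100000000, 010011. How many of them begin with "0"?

Filter for entries beginning with "0":
Matches: "00111110", "001111101", "0011111010", "0011111011", "0100000000", "010000001", "010001", "010010000", "010011", "0100110111", "0100111", "01011011", "01100"
Count: 13

13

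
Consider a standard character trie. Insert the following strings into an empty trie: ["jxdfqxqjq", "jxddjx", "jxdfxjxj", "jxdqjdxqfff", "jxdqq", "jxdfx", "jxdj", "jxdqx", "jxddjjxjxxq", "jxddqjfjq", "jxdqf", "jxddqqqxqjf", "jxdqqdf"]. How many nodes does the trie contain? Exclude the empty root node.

Trace insertions, counting only characters that open a new branch:
  "jxdfqxqjq" → 9 new (j, x, d, f, q, x, q, j, q)
  "jxddjx" → prefix "jxd" already present; 3 new (d, j, x)
  "jxdfxjxj" → prefix "jxdf" already present; 4 new (x, j, x, j)
  "jxdqjdxqfff" → prefix "jxd" already present; 8 new (q, j, d, x, q, f, f, f)
  "jxdqq" → prefix "jxdq" already present; 1 new (q)
  "jxdfx" → prefix "jxdfx" already present; 0 new (none)
  "jxdj" → prefix "jxd" already present; 1 new (j)
  "jxdqx" → prefix "jxdq" already present; 1 new (x)
  "jxddjjxjxxq" → prefix "jxddj" already present; 6 new (j, x, j, x, x, q)
  "jxddqjfjq" → prefix "jxdd" already present; 5 new (q, j, f, j, q)
  "jxdqf" → prefix "jxdq" already present; 1 new (f)
  "jxddqqqxqjf" → prefix "jxddq" already present; 6 new (q, q, x, q, j, f)
  "jxdqqdf" → prefix "jxdqq" already present; 2 new (d, f)
Total nodes = 9 + 3 + 4 + 8 + 1 + 0 + 1 + 1 + 6 + 5 + 1 + 6 + 2 = 47

47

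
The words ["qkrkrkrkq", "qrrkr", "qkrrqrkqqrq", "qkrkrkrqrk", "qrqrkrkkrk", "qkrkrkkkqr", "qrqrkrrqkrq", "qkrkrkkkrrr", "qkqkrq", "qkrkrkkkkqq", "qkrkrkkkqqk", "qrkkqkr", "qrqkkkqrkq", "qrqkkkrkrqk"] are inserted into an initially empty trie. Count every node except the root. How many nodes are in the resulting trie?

70

Count nodes per top-level branch (shared prefixes stored once):
  'q'-branch (qkqkrq, qkrkrkkkkqq, qkrkrkkkqqk, qkrkrkkkqr, qkrkrkkkrrr, qkrkrkrkq, qkrkrkrqrk, qkrrqrkqqrq, qrkkqkr, qrqkkkqrkq, qrqkkkrkrqk, qrqrkrkkrk, qrqrkrrqkrq, qrrkr): 70 nodes
Sum: 70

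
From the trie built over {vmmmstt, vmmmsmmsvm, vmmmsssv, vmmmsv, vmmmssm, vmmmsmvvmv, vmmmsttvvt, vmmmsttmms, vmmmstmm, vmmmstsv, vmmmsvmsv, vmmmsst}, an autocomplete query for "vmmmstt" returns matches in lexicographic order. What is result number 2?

vmmmsttmms

Filter for "vmmmstt…" and sort: "vmmmstt", "vmmmsttmms", "vmmmsttvvt"
The 2nd is vmmmsttmms.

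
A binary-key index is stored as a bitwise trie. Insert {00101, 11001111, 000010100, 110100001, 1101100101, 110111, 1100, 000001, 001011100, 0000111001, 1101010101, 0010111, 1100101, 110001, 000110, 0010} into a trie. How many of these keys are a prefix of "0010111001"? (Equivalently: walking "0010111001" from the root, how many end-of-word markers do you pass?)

4

Check each prefix of "0010111001" against the stored set — each match is an end-marker on the path.
Prefixes of the query that are stored words: "0010", "00101", "0010111", "001011100"
Count: 4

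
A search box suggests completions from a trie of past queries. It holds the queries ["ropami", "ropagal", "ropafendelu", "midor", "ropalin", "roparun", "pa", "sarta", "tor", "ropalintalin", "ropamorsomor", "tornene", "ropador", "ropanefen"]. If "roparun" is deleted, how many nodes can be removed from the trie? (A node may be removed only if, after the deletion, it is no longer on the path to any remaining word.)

After clearing the end-marker at "roparun", prune upward until reaching a node still needed by another word.
The suffix "run" (3 nodes) is used only by "roparun"; the node for "ropa" still has the child "m", so pruning stops there.
Nodes removed: 3

3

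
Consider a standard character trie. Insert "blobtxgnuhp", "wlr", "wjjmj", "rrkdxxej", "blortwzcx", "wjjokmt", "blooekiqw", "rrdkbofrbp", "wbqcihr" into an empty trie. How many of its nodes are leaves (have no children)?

9

A leaf is a node with no children — equivalently, the end of a word that is not a proper prefix of any other stored word.
Those words: "blobtxgnuhp", "blooekiqw", "blortwzcx", "rrdkbofrbp", "rrkdxxej", "wbqcihr", "wjjmj", "wjjokmt", "wlr"
Leaf count: 9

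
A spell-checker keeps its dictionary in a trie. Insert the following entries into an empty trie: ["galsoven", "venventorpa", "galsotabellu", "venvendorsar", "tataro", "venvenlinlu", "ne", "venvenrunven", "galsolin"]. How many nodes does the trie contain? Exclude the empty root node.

54

Count nodes per top-level branch (shared prefixes stored once):
  'g'-branch (galsolin, galsotabellu, galsoven): 18 nodes
  'n'-branch (ne): 2 nodes
  't'-branch (tataro): 6 nodes
  'v'-branch (venvendorsar, venvenlinlu, venvenrunven, venventorpa): 28 nodes
Sum: 54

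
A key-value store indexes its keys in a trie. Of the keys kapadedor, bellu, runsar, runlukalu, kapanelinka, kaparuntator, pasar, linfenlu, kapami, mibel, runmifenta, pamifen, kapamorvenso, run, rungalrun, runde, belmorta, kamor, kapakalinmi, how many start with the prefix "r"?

6

Traverse to the node for "r", then collect every word in that subtree.
Matches: "run", "runde", "rungalrun", "runlukalu", "runmifenta", "runsar"
Count: 6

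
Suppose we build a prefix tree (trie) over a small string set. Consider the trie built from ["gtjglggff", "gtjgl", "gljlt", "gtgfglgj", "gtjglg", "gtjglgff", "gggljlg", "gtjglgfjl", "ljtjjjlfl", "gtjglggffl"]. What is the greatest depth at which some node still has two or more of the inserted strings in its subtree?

9

Equivalently: take the maximum, over all pairs, of their longest common prefix length.
e.g. "gtjglggff" and "gtjglggffl" share the prefix "gtjglggff" of length 9; no pair shares a longer one.
Longest shared-prefix length: 9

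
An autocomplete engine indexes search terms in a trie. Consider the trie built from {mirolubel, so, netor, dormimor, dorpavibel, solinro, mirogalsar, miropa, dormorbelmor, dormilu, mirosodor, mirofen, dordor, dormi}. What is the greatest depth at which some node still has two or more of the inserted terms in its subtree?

5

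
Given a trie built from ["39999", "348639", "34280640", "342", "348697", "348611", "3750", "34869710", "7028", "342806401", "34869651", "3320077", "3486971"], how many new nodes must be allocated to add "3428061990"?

4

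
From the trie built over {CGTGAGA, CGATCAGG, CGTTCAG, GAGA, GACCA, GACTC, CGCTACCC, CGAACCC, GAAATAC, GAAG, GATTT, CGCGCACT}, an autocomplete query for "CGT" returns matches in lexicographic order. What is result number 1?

Words with prefix "CGT", in lexicographic order: "CGTGAGA", "CGTTCAG"
Position 1: CGTGAGA

CGTGAGA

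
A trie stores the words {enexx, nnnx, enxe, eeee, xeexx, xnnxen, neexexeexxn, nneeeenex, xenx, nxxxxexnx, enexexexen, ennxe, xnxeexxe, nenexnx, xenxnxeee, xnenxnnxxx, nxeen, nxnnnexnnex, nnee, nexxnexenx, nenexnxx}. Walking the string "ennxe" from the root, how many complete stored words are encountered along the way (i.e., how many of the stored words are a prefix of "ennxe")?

Check each prefix of "ennxe" against the stored set — each match is an end-marker on the path.
Prefixes of the query that are stored words: "ennxe"
Count: 1

1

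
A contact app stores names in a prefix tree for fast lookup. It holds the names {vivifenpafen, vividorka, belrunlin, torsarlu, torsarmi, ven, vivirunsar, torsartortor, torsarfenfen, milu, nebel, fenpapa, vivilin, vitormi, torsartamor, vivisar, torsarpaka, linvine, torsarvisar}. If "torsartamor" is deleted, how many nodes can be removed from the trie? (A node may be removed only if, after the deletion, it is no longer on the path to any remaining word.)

Walk "torsartamor" from the leaf back toward the root, removing each node that no remaining word uses.
The suffix "amor" (4 nodes) is used only by "torsartamor"; the node for "torsart" still has the child "o", so pruning stops there.
Nodes removed: 4

4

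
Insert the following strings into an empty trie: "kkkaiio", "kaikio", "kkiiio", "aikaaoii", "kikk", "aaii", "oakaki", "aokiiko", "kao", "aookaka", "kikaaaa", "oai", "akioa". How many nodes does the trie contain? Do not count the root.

Count nodes per top-level branch (shared prefixes stored once):
  'a'-branch (aaii, aikaaoii, akioa, aokiiko, aookaka): 26 nodes
  'k'-branch (kaikio, kao, kikaaaa, kikk, kkiiio, kkkaiio): 24 nodes
  'o'-branch (oai, oakaki): 7 nodes
Sum: 57

57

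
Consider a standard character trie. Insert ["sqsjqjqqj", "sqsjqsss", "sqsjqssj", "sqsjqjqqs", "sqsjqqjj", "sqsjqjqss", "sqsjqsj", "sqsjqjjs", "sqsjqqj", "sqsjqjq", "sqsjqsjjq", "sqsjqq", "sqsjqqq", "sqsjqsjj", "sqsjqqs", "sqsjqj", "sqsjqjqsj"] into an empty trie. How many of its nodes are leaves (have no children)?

11

A leaf is a node with no children — equivalently, the end of a word that is not a proper prefix of any other stored word.
Those words: "sqsjqjjs", "sqsjqjqqj", "sqsjqjqqs", "sqsjqjqsj", "sqsjqjqss", "sqsjqqjj", "sqsjqqq", "sqsjqqs", "sqsjqsjjq", "sqsjqssj", "sqsjqsss"
Leaf count: 11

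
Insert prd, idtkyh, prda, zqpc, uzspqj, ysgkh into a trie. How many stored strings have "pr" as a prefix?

Traverse to the node for "pr", then collect every word in that subtree.
Matches: "prd", "prda"
Count: 2

2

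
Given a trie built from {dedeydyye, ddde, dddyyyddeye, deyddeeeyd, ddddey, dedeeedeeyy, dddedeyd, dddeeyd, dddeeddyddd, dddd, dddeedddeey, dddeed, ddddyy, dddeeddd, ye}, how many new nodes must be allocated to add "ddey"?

2

The longest prefix of "ddey" already in the trie is "dd" (length 2).
So 4 − 2 = 2 new nodes.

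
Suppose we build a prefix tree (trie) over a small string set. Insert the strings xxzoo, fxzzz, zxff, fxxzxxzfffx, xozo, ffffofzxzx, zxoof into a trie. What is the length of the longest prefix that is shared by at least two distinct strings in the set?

2

The deepest shared node is where two words last agree before diverging.
e.g. "fxxzxxzfffx" and "fxzzz" share the prefix "fx" of length 2; no pair shares a longer one.
Longest shared-prefix length: 2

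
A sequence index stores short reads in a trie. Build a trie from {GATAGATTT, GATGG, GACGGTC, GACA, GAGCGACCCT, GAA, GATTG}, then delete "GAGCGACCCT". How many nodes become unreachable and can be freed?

8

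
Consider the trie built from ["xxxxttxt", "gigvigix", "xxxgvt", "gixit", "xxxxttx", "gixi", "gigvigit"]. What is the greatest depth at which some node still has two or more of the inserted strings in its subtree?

7

The deepest shared node is where two words last agree before diverging.
e.g. "gigvigit" and "gigvigix" share the prefix "gigvigi" of length 7; no pair shares a longer one.
Longest shared-prefix length: 7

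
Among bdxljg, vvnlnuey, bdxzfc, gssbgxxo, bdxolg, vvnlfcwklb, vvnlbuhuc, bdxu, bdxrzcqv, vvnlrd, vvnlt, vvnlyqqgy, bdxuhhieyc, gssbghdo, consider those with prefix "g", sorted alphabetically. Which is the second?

gssbgxxo

Filter for "g…" and sort: "gssbghdo", "gssbgxxo"
Position 2: gssbgxxo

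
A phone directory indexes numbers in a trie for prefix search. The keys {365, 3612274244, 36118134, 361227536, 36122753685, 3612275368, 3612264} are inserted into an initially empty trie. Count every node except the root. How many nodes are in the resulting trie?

23

Count nodes per top-level branch (shared prefixes stored once):
  '3'-branch (36118134, 3612264, 3612274244, 361227536, 3612275368, 36122753685, 365): 23 nodes
Sum: 23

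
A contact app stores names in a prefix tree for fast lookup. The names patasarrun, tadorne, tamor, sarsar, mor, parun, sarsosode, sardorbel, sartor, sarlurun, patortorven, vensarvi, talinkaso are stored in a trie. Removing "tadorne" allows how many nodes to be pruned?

5

A node on "tadorne"'s path can go only if nothing else ends at it or branches off below it.
The suffix "dorne" (5 nodes) is used only by "tadorne"; the node for "ta" still has the child "m", so pruning stops there.
Nodes removed: 5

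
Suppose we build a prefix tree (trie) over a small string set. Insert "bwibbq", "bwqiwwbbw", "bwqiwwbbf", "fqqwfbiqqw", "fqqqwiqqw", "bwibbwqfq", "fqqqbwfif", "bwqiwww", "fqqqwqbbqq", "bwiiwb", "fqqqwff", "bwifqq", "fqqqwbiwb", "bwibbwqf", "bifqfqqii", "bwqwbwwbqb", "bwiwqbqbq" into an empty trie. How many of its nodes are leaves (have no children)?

16

Leaves are exactly the stored words that no other stored word extends.
Those words: "bifqfqqii", "bwibbq", "bwibbwqfq", "bwifqq", "bwiiwb", "bwiwqbqbq", "bwqiwwbbf", "bwqiwwbbw", "bwqiwww", "bwqwbwwbqb", "fqqqbwfif", "fqqqwbiwb", "fqqqwff", "fqqqwiqqw", "fqqqwqbbqq", "fqqwfbiqqw"
Leaf count: 16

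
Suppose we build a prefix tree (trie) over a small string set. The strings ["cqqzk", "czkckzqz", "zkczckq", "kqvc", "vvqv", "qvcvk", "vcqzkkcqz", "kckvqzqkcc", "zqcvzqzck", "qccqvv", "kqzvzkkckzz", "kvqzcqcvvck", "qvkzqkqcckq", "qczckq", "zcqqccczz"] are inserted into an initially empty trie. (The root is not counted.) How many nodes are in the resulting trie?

102

Count nodes per top-level branch (shared prefixes stored once):
  'c'-branch (cqqzk, czkckzqz): 12 nodes
  'k'-branch (kckvqzqkcc, kqvc, kqzvzkkckzz, kvqzcqcvvck): 32 nodes
  'q'-branch (qccqvv, qczckq, qvcvk, qvkzqkqcckq): 23 nodes
  'v'-branch (vcqzkkcqz, vvqv): 12 nodes
  'z'-branch (zcqqccczz, zkczckq, zqcvzqzck): 23 nodes
Sum: 102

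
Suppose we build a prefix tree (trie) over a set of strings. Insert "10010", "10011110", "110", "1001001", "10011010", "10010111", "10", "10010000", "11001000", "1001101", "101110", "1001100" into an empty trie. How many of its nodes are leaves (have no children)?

8

Leaves are exactly the stored words that no other stored word extends.
Those words: "10010000", "1001001", "10010111", "1001100", "10011010", "10011110", "101110", "11001000"
Leaf count: 8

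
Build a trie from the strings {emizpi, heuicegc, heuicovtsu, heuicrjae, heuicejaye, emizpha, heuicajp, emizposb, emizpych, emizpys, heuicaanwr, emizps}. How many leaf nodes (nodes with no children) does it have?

A leaf is a node with no children — equivalently, the end of a word that is not a proper prefix of any other stored word.
Those words: "emizpha", "emizpi", "emizposb", "emizps", "emizpych", "emizpys", "heuicaanwr", "heuicajp", "heuicegc", "heuicejaye", "heuicovtsu", "heuicrjae"
Leaf count: 12

12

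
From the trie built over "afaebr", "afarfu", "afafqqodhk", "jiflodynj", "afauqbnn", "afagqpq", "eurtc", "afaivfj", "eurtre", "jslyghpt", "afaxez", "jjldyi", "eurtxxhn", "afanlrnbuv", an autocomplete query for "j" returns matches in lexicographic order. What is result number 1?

Filter for "j…" and sort: "jiflodynj", "jjldyi", "jslyghpt"
Position 1: jiflodynj

jiflodynj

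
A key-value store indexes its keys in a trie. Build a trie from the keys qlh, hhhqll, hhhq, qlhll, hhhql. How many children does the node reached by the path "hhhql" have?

Follow the path "hhhql" to its node, then look at its outgoing edges.
Characters that immediately follow "hhhql" among the stored strings: {l}.
That node has 1 child edge.

1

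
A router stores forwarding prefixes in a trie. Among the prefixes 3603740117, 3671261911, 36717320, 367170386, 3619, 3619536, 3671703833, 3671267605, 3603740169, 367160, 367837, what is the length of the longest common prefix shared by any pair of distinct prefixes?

8

Equivalently: take the maximum, over all pairs, of their longest common prefix length.
e.g. "3603740117" and "3603740169" share the prefix "36037401" of length 8; no pair shares a longer one.
Longest shared-prefix length: 8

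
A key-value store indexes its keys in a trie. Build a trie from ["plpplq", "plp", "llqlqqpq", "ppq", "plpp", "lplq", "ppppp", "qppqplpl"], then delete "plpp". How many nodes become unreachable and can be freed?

0

Walk "plpp" from the leaf back toward the root, removing each node that no remaining word uses.
Every node on "plpp" is still needed (e.g. by "plpplq"), so nothing is freed.
Nodes removed: 0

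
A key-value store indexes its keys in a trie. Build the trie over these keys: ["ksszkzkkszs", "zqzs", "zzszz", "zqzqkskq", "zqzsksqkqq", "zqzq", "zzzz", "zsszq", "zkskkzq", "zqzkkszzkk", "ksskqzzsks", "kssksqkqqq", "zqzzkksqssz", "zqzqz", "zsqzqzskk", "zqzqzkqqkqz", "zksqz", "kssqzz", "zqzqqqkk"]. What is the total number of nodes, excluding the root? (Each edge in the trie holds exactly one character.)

93

For each word, the new-node count is its length minus the longest prefix already in the trie:
  "ksszkzkkszs" → 11 new (k, s, s, z, k, z, k, k, s, z, s)
  "zqzs" → 4 new (z, q, z, s)
  "zzszz" → prefix "z" already present; 4 new (z, s, z, z)
  "zqzqkskq" → prefix "zqz" already present; 5 new (q, k, s, k, q)
  "zqzsksqkqq" → prefix "zqzs" already present; 6 new (k, s, q, k, q, q)
  "zqzq" → prefix "zqzq" already present; 0 new (none)
  "zzzz" → prefix "zz" already present; 2 new (z, z)
  "zsszq" → prefix "z" already present; 4 new (s, s, z, q)
  "zkskkzq" → prefix "z" already present; 6 new (k, s, k, k, z, q)
  "zqzkkszzkk" → prefix "zqz" already present; 7 new (k, k, s, z, z, k, k)
  "ksskqzzsks" → prefix "kss" already present; 7 new (k, q, z, z, s, k, s)
  "kssksqkqqq" → prefix "kssk" already present; 6 new (s, q, k, q, q, q)
  "zqzzkksqssz" → prefix "zqz" already present; 8 new (z, k, k, s, q, s, s, z)
  "zqzqz" → prefix "zqzq" already present; 1 new (z)
  "zsqzqzskk" → prefix "zs" already present; 7 new (q, z, q, z, s, k, k)
  "zqzqzkqqkqz" → prefix "zqzqz" already present; 6 new (k, q, q, k, q, z)
  "zksqz" → prefix "zks" already present; 2 new (q, z)
  "kssqzz" → prefix "kss" already present; 3 new (q, z, z)
  "zqzqqqkk" → prefix "zqzq" already present; 4 new (q, q, k, k)
Total nodes = 11 + 4 + 4 + 5 + 6 + 0 + 2 + 4 + 6 + 7 + 7 + 6 + 8 + 1 + 7 + 6 + 2 + 3 + 4 = 93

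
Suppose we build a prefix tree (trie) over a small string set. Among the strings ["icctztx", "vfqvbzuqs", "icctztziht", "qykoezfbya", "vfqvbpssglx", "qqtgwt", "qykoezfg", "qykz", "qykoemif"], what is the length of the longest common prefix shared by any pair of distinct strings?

The deepest shared node is where two words last agree before diverging.
e.g. "qykoezfbya" and "qykoezfg" share the prefix "qykoezf" of length 7; no pair shares a longer one.
Longest shared-prefix length: 7

7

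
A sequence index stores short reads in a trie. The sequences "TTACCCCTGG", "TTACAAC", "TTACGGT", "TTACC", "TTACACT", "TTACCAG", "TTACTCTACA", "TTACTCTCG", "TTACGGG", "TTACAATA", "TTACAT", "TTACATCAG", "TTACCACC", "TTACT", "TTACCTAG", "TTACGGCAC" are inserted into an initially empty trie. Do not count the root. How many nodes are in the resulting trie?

Insert word by word; a character creates a node only if that edge doesn't already exist:
  "TTACCCCTGG" → 10 new (T, T, A, C, C, C, C, T, G, G)
  "TTACAAC" → prefix "TTAC" already present; 3 new (A, A, C)
  "TTACGGT" → prefix "TTAC" already present; 3 new (G, G, T)
  "TTACC" → prefix "TTACC" already present; 0 new (none)
  "TTACACT" → prefix "TTACA" already present; 2 new (C, T)
  "TTACCAG" → prefix "TTACC" already present; 2 new (A, G)
  "TTACTCTACA" → prefix "TTAC" already present; 6 new (T, C, T, A, C, A)
  "TTACTCTCG" → prefix "TTACTCT" already present; 2 new (C, G)
  "TTACGGG" → prefix "TTACGG" already present; 1 new (G)
  "TTACAATA" → prefix "TTACAA" already present; 2 new (T, A)
  "TTACAT" → prefix "TTACA" already present; 1 new (T)
  "TTACATCAG" → prefix "TTACAT" already present; 3 new (C, A, G)
  "TTACCACC" → prefix "TTACCA" already present; 2 new (C, C)
  "TTACT" → prefix "TTACT" already present; 0 new (none)
  "TTACCTAG" → prefix "TTACC" already present; 3 new (T, A, G)
  "TTACGGCAC" → prefix "TTACGG" already present; 3 new (C, A, C)
Total nodes = 10 + 3 + 3 + 0 + 2 + 2 + 6 + 2 + 1 + 2 + 1 + 3 + 2 + 0 + 3 + 3 = 43

43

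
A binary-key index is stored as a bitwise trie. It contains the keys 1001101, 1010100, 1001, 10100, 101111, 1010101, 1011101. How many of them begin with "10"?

Filter for entries beginning with "10":
Matches: "1001", "1001101", "10100", "1010100", "1010101", "1011101", "101111"
Count: 7

7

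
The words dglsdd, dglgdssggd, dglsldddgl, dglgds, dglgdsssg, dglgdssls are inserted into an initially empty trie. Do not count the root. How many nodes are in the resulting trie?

23

Insert word by word; a character creates a node only if that edge doesn't already exist:
  "dglsdd" → 6 new (d, g, l, s, d, d)
  "dglgdssggd" → prefix "dgl" already present; 7 new (g, d, s, s, g, g, d)
  "dglsldddgl" → prefix "dgls" already present; 6 new (l, d, d, d, g, l)
  "dglgds" → prefix "dglgds" already present; 0 new (none)
  "dglgdsssg" → prefix "dglgdss" already present; 2 new (s, g)
  "dglgdssls" → prefix "dglgdss" already present; 2 new (l, s)
Total nodes = 6 + 7 + 6 + 0 + 2 + 2 = 23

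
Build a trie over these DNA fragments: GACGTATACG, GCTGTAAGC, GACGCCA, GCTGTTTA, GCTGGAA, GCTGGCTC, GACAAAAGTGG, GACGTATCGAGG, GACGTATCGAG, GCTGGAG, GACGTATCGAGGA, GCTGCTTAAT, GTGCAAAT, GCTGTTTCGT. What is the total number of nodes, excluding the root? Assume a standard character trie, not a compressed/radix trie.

61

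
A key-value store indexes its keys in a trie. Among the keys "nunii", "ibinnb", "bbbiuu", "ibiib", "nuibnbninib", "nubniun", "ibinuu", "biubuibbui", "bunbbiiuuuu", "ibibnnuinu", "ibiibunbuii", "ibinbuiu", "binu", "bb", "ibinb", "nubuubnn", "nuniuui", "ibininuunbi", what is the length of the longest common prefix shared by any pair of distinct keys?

Equivalently: take the maximum, over all pairs, of their longest common prefix length.
e.g. "ibiib" and "ibiibunbuii" share the prefix "ibiib" of length 5; no pair shares a longer one.
Longest shared-prefix length: 5

5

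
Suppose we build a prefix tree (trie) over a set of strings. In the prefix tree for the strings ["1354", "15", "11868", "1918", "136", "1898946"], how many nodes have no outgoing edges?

6

A leaf is a node with no children — equivalently, the end of a word that is not a proper prefix of any other stored word.
Those words: "11868", "1354", "136", "15", "1898946", "1918"
Leaf count: 6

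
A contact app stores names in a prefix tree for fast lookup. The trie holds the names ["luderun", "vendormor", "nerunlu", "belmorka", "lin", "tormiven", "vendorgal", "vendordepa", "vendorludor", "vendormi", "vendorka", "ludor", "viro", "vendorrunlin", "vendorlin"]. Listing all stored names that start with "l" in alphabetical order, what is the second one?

luderun

Filter for "l…" and sort: "lin", "luderun", "ludor"
Position 2: luderun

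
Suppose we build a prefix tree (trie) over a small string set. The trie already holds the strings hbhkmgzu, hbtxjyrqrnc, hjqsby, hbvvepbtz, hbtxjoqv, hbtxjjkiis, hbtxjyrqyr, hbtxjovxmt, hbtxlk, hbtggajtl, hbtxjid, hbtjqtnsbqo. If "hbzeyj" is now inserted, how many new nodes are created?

4

Walking "hbzeyj" from the root, the first 2 characters ("hb") follow existing edges; "z" is the first miss.
So 6 − 2 = 4 new nodes.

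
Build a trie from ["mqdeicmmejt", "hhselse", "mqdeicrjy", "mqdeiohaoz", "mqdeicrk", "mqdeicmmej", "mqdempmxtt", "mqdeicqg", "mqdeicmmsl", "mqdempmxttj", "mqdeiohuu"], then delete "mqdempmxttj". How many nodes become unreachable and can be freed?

1

After clearing the end-marker at "mqdempmxttj", prune upward until reaching a node still needed by another word.
The suffix "j" (1 node) is used only by "mqdempmxttj"; "mqdempmxtt" is itself a stored word, so pruning stops there.
Nodes removed: 1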